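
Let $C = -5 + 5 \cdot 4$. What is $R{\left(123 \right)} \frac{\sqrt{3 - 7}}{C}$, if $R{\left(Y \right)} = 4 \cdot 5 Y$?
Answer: $328 i \approx 328.0 i$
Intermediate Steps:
$C = 15$ ($C = -5 + 20 = 15$)
$R{\left(Y \right)} = 20 Y$
$R{\left(123 \right)} \frac{\sqrt{3 - 7}}{C} = 20 \cdot 123 \frac{\sqrt{3 - 7}}{15} = 2460 \sqrt{-4} \cdot \frac{1}{15} = 2460 \cdot 2 i \frac{1}{15} = 2460 \frac{2 i}{15} = 328 i$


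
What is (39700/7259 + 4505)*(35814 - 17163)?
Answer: 610661623245/7259 ≈ 8.4125e+7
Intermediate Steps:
(39700/7259 + 4505)*(35814 - 17163) = (39700*(1/7259) + 4505)*18651 = (39700/7259 + 4505)*18651 = (32741495/7259)*18651 = 610661623245/7259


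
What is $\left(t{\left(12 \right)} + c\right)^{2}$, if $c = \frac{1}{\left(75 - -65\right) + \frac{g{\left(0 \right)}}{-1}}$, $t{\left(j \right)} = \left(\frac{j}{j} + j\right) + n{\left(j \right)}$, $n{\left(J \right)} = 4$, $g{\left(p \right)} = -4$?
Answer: $\frac{5997601}{20736} \approx 289.24$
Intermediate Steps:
$t{\left(j \right)} = 5 + j$ ($t{\left(j \right)} = \left(\frac{j}{j} + j\right) + 4 = \left(1 + j\right) + 4 = 5 + j$)
$c = \frac{1}{144}$ ($c = \frac{1}{\left(75 - -65\right) - \frac{4}{-1}} = \frac{1}{\left(75 + 65\right) - -4} = \frac{1}{140 + 4} = \frac{1}{144} \approx 0.0069444$)
$\left(t{\left(12 \right)} + c\right)^{2} = \left(\left(5 + 12\right) + \frac{1}{144}\right)^{2} = \left(17 + \frac{1}{144}\right)^{2} = \left(\frac{2449}{144}\right)^{2} = \frac{5997601}{20736}$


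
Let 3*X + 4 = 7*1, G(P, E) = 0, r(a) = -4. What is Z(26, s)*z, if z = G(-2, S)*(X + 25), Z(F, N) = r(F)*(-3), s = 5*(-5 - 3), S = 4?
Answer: 0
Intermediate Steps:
X = 1 (X = -4/3 + (7*1)/3 = -4/3 + (⅓)*7 = -4/3 + 7/3 = 1)
s = -40 (s = 5*(-8) = -40)
Z(F, N) = 12 (Z(F, N) = -4*(-3) = 12)
z = 0 (z = 0*(1 + 25) = 0*26 = 0)
Z(26, s)*z = 12*0 = 0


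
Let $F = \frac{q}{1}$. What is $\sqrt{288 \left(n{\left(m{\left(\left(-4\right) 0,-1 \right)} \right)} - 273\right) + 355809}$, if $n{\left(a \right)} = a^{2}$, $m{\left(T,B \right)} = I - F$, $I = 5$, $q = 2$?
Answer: $\sqrt{279777} \approx 528.94$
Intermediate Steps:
$F = 2$ ($F = \frac{2}{1} = 2 \cdot 1 = 2$)
$m{\left(T,B \right)} = 3$ ($m{\left(T,B \right)} = 5 - 2 = 3$)
$\sqrt{288 \left(n{\left(m{\left(\left(-4\right) 0,-1 \right)} \right)} - 273\right) + 355809} = \sqrt{288 \left(3^{2} - 273\right) + 355809} = \sqrt{288 \left(9 - 273\right) + 355809} = \sqrt{288 \left(-264\right) + 355809} = \sqrt{-76032 + 355809} = \sqrt{279777}$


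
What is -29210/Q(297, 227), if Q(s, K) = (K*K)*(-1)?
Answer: 29210/51529 ≈ 0.56686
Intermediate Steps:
Q(s, K) = -K² (Q(s, K) = K²*(-1) = -K²)
-29210/Q(297, 227) = -29210/((-1*227²)) = -29210/((-1*51529)) = -29210/(-51529) = -29210*(-1/51529) = 29210/51529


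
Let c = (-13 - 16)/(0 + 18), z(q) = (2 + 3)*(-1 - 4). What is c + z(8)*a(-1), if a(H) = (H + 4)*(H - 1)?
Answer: 2671/18 ≈ 148.39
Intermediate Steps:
a(H) = (-1 + H)*(4 + H) (a(H) = (4 + H)*(-1 + H) = (-1 + H)*(4 + H))
z(q) = -25 (z(q) = 5*(-5) = -25)
c = -29/18 ≈ -1.6111
c + z(8)*a(-1) = -29/18 - 25*(-4 + (-1)² + 3*(-1)) = -29/18 - 25*(-4 + 1 - 3) = -29/18 - 25*(-6) = -29/18 + 150 = 2671/18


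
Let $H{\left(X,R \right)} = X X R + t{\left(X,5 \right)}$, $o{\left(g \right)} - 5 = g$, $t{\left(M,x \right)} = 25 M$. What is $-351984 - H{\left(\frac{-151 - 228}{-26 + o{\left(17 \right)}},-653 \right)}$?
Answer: $\frac{88127929}{16} \approx 5.508 \cdot 10^{6}$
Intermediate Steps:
$o{\left(g \right)} = 5 + g$
$H{\left(X,R \right)} = 25 X + R X^{2}$ ($H{\left(X,R \right)} = X X R + 25 X = X^{2} R + 25 X = R X^{2} + 25 X = 25 X + R X^{2}$)
$-351984 - H{\left(\frac{-151 - 228}{-26 + o{\left(17 \right)}},-653 \right)} = -351984 - \frac{-151 - 228}{-26 + \left(5 + 17\right)} \left(25 - 653 \frac{-151 - 228}{-26 + \left(5 + 17\right)}\right) = -351984 - - \frac{379}{-26 + 22} \left(25 - 653 \left(- \frac{379}{-26 + 22}\right)\right) = -351984 - - \frac{379}{-4} \left(25 - 653 \left(- \frac{379}{-4}\right)\right) = -351984 - \left(-379\right) \left(- \frac{1}{4}\right) \left(25 - 653 \left(\left(-379\right) \left(- \frac{1}{4}\right)\right)\right) = -351984 - \frac{379 \left(25 - \frac{247487}{4}\right)}{4} = -351984 - \frac{379}{4} \left(- \frac{247387}{4}\right) = -351984 - - \frac{93759673}{16} = -351984 + \frac{93759673}{16} = \frac{88127929}{16}$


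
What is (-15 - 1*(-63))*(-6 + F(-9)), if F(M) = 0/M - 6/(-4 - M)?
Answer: -1728/5 ≈ -345.60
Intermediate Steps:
F(M) = -6/(-4 - M) (F(M) = 0 - 6/(-4 - M) = -6/(-4 - M))
(-15 - 1*(-63))*(-6 + F(-9)) = (-15 - 1*(-63))*(-6 + 6/(4 - 9)) = (-15 + 63)*(-6 + 6/(-5)) = 48*(-6 + 6*(-⅕)) = 48*(-6 - 6/5) = 48*(-36/5) = -1728/5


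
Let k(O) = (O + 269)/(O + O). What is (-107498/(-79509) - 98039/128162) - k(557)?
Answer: -876411470629/5675848079106 ≈ -0.15441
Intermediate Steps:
k(O) = (269 + O)/(2*O) (k(O) = (269 + O)/((2*O)) = (269 + O)*(1/(2*O)) = (269 + O)/(2*O))
(-107498/(-79509) - 98039/128162) - k(557) = (-107498/(-79509) - 98039/128162) - (269 + 557)/(2*557) = (-107498*(-1/79509) - 98039*1/128162) - 826/(2*557) = (107498/79509 - 98039/128162) - 1*413/557 = 5982175825/10190032458 - 413/557 = -876411470629/5675848079106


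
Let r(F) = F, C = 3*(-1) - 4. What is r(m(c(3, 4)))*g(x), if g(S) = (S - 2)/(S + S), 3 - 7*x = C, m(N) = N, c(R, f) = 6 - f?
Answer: -2/5 ≈ -0.40000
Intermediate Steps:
C = -7 (C = -3 - 4 = -7)
x = 10/7 (x = 3/7 - 1/7*(-7) = 3/7 + 1 = 10/7 ≈ 1.4286)
g(S) = (-2 + S)/(2*S) (g(S) = (-2 + S)/((2*S)) = (-2 + S)*(1/(2*S)) = (-2 + S)/(2*S))
r(m(c(3, 4)))*g(x) = (6 - 1*4)*((-2 + 10/7)/(2*(10/7))) = (6 - 4)*((1/2)*(7/10)*(-4/7)) = 2*(-1/5) = -2/5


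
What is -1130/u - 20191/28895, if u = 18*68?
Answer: -28682567/17683740 ≈ -1.6220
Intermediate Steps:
u = 1224
-1130/u - 20191/28895 = -1130/1224 - 20191/28895 = -1130*1/1224 - 20191*1/28895 = -565/612 - 20191/28895 = -28682567/17683740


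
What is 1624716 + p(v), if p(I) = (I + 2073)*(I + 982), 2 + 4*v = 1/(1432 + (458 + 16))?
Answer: 212673493864353/58125376 ≈ 3.6589e+6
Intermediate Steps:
v = -3811/7624 (v = -1/2 + 1/(4*(1432 + (458 + 16))) = -1/2 + 1/(4*(1432 + 474)) = -1/2 + (1/4)/1906 = -1/2 + (1/4)*(1/1906) = -1/2 + 1/7624 = -3811/7624 ≈ -0.49987)
p(I) = (982 + I)*(2073 + I) (p(I) = (2073 + I)*(982 + I) = (982 + I)*(2073 + I))
1624716 + p(v) = 1624716 + (2035686 + (-3811/7624)**2 + 3055*(-3811/7624)) = 1624716 + (2035686 + 14523721/58125376 - 11642605/7624) = 1624716 + 118236265471137/58125376 = 212673493864353/58125376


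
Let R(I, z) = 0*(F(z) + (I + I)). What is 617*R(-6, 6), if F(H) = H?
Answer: 0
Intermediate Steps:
R(I, z) = 0 (R(I, z) = 0*(z + (I + I)) = 0*(z + 2*I) = 0)
617*R(-6, 6) = 617*0 = 0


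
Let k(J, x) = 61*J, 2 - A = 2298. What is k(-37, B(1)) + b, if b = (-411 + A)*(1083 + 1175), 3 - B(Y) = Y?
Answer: -6114663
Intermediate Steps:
A = -2296 (A = 2 - 1*2298 = 2 - 2298 = -2296)
B(Y) = 3 - Y
b = -6112406 (b = (-411 - 2296)*(1083 + 1175) = -2707*2258 = -6112406)
k(-37, B(1)) + b = 61*(-37) - 6112406 = -2257 - 6112406 = -6114663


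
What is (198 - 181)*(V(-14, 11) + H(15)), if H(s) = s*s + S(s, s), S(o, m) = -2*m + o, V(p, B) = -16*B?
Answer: 578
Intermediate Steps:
S(o, m) = o - 2*m
H(s) = s² - s (H(s) = s*s + (s - 2*s) = s² - s)
(198 - 181)*(V(-14, 11) + H(15)) = (198 - 181)*(-16*11 + 15*(-1 + 15)) = 17*(-176 + 15*14) = 17*(-176 + 210) = 17*34 = 578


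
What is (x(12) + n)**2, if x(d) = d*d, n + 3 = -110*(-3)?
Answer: 221841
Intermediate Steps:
n = 327 (n = -3 - 110*(-3) = -3 + 330 = 327)
x(d) = d**2
(x(12) + n)**2 = (12**2 + 327)**2 = (144 + 327)**2 = 471**2 = 221841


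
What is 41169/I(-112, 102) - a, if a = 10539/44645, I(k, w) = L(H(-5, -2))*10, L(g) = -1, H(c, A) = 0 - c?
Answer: -367619079/89290 ≈ -4117.1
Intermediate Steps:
H(c, A) = -c
I(k, w) = -10 (I(k, w) = -1*10 = -10)
a = 10539/44645 (a = 10539*(1/44645) = 10539/44645 ≈ 0.23606)
41169/I(-112, 102) - a = 41169/(-10) - 1*10539/44645 = 41169*(-⅒) - 10539/44645 = -41169/10 - 10539/44645 = -367619079/89290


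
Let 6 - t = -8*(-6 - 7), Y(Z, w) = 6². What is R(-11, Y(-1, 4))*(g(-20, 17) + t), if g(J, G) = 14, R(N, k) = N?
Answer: 924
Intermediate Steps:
Y(Z, w) = 36
t = -98 (t = 6 - (-8)*(-6 - 7) = 6 - (-8)*(-13) = 6 - 1*104 = 6 - 104 = -98)
R(-11, Y(-1, 4))*(g(-20, 17) + t) = -11*(14 - 98) = -11*(-84) = 924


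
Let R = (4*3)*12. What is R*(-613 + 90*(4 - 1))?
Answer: -49392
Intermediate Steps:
R = 144 (R = 12*12 = 144)
R*(-613 + 90*(4 - 1)) = 144*(-613 + 90*(4 - 1)) = 144*(-613 + 90*3) = 144*(-613 + 270) = 144*(-343) = -49392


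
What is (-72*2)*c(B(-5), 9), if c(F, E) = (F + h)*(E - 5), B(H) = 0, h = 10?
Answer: -5760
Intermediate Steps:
c(F, E) = (-5 + E)*(10 + F) (c(F, E) = (F + 10)*(E - 5) = (10 + F)*(-5 + E) = (-5 + E)*(10 + F))
(-72*2)*c(B(-5), 9) = (-72*2)*(-50 - 5*0 + 10*9 + 9*0) = -144*(-50 + 0 + 90 + 0) = -144*40 = -5760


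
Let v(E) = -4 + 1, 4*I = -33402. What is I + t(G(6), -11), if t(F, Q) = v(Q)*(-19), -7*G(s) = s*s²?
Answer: -16587/2 ≈ -8293.5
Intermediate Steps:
I = -16701/2 (I = (¼)*(-33402) = -16701/2 ≈ -8350.5)
v(E) = -3
G(s) = -s³/7 (G(s) = -s*s²/7 = -s³/7)
t(F, Q) = 57 (t(F, Q) = -3*(-19) = 57)
I + t(G(6), -11) = -16701/2 + 57 = -16587/2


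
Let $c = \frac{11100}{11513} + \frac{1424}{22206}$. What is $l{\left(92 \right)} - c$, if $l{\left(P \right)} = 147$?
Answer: $\frac{18659398777}{127828839} \approx 145.97$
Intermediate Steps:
$c = \frac{131440556}{127828839}$ ($c = 11100 \cdot \frac{1}{11513} + 1424 \cdot \frac{1}{22206} = \frac{11100}{11513} + \frac{712}{11103} = \frac{131440556}{127828839} \approx 1.0283$)
$l{\left(92 \right)} - c = 147 - \frac{131440556}{127828839} = \frac{18659398777}{127828839}$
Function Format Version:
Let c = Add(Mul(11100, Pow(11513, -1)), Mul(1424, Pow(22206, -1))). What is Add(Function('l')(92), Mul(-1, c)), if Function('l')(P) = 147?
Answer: Rational(18659398777, 127828839) ≈ 145.97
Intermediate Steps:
c = Rational(131440556, 127828839) (c = Add(Mul(11100, Rational(1, 11513)), Mul(1424, Rational(1, 22206))) = Add(Rational(11100, 11513), Rational(712, 11103)) = Rational(131440556, 127828839) ≈ 1.0283)
Add(Function('l')(92), Mul(-1, c)) = Add(147, Mul(-1, Rational(131440556, 127828839))) = Add(147, Rational(-131440556, 127828839)) = Rational(18659398777, 127828839)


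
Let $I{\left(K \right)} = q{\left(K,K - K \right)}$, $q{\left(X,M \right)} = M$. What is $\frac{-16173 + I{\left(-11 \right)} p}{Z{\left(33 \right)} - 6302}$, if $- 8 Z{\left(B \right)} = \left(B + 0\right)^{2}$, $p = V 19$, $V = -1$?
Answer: $\frac{129384}{51505} \approx 2.5121$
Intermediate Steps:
$p = -19$ ($p = \left(-1\right) 19 = -19$)
$Z{\left(B \right)} = - \frac{B^{2}}{8}$ ($Z{\left(B \right)} = - \frac{\left(B + 0\right)^{2}}{8} = - \frac{B^{2}}{8}$)
$I{\left(K \right)} = 0$ ($I{\left(K \right)} = K - K = 0$)
$\frac{-16173 + I{\left(-11 \right)} p}{Z{\left(33 \right)} - 6302} = \frac{-16173 + 0 \left(-19\right)}{- \frac{33^{2}}{8} - 6302} = \frac{-16173 + 0}{\left(- \frac{1}{8}\right) 1089 - 6302} = - \frac{16173}{- \frac{1089}{8} - 6302} = - \frac{16173}{- \frac{51505}{8}} = \left(-16173\right) \left(- \frac{8}{51505}\right) = \frac{129384}{51505}$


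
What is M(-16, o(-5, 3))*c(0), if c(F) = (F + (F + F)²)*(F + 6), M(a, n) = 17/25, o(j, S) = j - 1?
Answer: 0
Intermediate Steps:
o(j, S) = -1 + j
M(a, n) = 17/25 (M(a, n) = 17*(1/25) = 17/25)
c(F) = (6 + F)*(F + 4*F²) (c(F) = (F + (2*F)²)*(6 + F) = (F + 4*F²)*(6 + F) = (6 + F)*(F + 4*F²))
M(-16, o(-5, 3))*c(0) = 17*(0*(6 + 4*0² + 25*0))/25 = 17*(0*(6 + 4*0 + 0))/25 = 17*(0*(6 + 0 + 0))/25 = 17*(0*6)/25 = (17/25)*0 = 0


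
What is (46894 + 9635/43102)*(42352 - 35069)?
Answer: 14720653215909/43102 ≈ 3.4153e+8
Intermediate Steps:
(46894 + 9635/43102)*(42352 - 35069) = (46894 + 9635*(1/43102))*7283 = (46894 + 9635/43102)*7283 = (2021234823/43102)*7283 = 14720653215909/43102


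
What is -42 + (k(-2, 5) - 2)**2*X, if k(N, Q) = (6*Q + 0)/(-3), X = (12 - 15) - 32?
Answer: -5082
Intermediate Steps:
X = -35 (X = -3 - 32 = -35)
k(N, Q) = -2*Q (k(N, Q) = (6*Q)*(-1/3) = -2*Q)
-42 + (k(-2, 5) - 2)**2*X = -42 + (-2*5 - 2)**2*(-35) = -42 + (-10 - 2)**2*(-35) = -42 + (-12)**2*(-35) = -42 + 144*(-35) = -42 - 5040 = -5082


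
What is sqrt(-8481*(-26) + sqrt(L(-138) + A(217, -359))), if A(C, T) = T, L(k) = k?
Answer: sqrt(220506 + I*sqrt(497)) ≈ 469.58 + 0.024*I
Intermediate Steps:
sqrt(-8481*(-26) + sqrt(L(-138) + A(217, -359))) = sqrt(-8481*(-26) + sqrt(-138 - 359)) = sqrt(220506 + sqrt(-497)) = sqrt(220506 + I*sqrt(497))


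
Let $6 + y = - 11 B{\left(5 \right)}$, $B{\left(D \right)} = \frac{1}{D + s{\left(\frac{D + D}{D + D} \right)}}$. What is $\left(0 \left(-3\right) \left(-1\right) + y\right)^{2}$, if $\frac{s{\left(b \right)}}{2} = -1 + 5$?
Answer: $\frac{7921}{169} \approx 46.87$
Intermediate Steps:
$s{\left(b \right)} = 8$ ($s{\left(b \right)} = 2 \left(-1 + 5\right) = 2 \cdot 4 = 8$)
$B{\left(D \right)} = \frac{1}{8 + D}$ ($B{\left(D \right)} = \frac{1}{D + 8} = \frac{1}{8 + D}$)
$y = - \frac{89}{13}$ ($y = -6 - \frac{11}{8 + 5} = -6 - \frac{11}{13} = - \frac{89}{13} \approx -6.8462$)
$\left(0 \left(-3\right) \left(-1\right) + y\right)^{2} = \left(0 \left(-3\right) \left(-1\right) - \frac{89}{13}\right)^{2} = \left(0 \left(-1\right) - \frac{89}{13}\right)^{2} = \left(0 - \frac{89}{13}\right)^{2} = \left(- \frac{89}{13}\right)^{2} = \frac{7921}{169}$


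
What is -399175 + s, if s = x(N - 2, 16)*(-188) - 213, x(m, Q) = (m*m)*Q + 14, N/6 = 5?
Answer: -2760292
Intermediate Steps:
N = 30 (N = 6*5 = 30)
x(m, Q) = 14 + Q*m**2 (x(m, Q) = m**2*Q + 14 = Q*m**2 + 14 = 14 + Q*m**2)
s = -2361117 (s = (14 + 16*(30 - 2)**2)*(-188) - 213 = (14 + 16*28**2)*(-188) - 213 = (14 + 16*784)*(-188) - 213 = (14 + 12544)*(-188) - 213 = 12558*(-188) - 213 = -2360904 - 213 = -2361117)
-399175 + s = -399175 - 2361117 = -2760292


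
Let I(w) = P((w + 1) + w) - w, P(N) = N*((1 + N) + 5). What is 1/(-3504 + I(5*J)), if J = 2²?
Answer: -1/1597 ≈ -0.00062617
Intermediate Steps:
J = 4
P(N) = N*(6 + N)
I(w) = -w + (1 + 2*w)*(7 + 2*w) (I(w) = ((w + 1) + w)*(6 + ((w + 1) + w)) - w = ((1 + w) + w)*(6 + ((1 + w) + w)) - w = (1 + 2*w)*(6 + (1 + 2*w)) - w = (1 + 2*w)*(7 + 2*w) - w = -w + (1 + 2*w)*(7 + 2*w))
1/(-3504 + I(5*J)) = 1/(-3504 + (7 + 4*(5*4)² + 15*(5*4))) = 1/(-3504 + (7 + 4*20² + 15*20)) = 1/(-3504 + (7 + 4*400 + 300)) = 1/(-3504 + (7 + 1600 + 300)) = 1/(-3504 + 1907) = 1/(-1597) = -1/1597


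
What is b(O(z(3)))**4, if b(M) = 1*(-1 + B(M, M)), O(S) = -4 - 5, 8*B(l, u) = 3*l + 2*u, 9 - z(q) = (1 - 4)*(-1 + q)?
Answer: 7890481/4096 ≈ 1926.4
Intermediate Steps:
z(q) = 6 + 3*q (z(q) = 9 - (1 - 4)*(-1 + q) = 9 - (-3)*(-1 + q) = 9 - (3 - 3*q) = 9 + (-3 + 3*q) = 6 + 3*q)
B(l, u) = u/4 + 3*l/8 (B(l, u) = (3*l + 2*u)/8 = (2*u + 3*l)/8 = u/4 + 3*l/8)
O(S) = -9
b(M) = -1 + 5*M/8 (b(M) = 1*(-1 + (M/4 + 3*M/8)) = 1*(-1 + 5*M/8) = -1 + 5*M/8)
b(O(z(3)))**4 = (-1 + (5/8)*(-9))**4 = (-1 - 45/8)**4 = (-53/8)**4 = 7890481/4096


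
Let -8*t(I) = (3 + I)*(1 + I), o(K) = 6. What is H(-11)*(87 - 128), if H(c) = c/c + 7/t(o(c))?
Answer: -41/9 ≈ -4.5556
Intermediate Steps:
t(I) = -(1 + I)*(3 + I)/8 (t(I) = -(3 + I)*(1 + I)/8 = -(1 + I)*(3 + I)/8)
H(c) = ⅑ (H(c) = c/c + 7/(-3/8 - ½*6 - ⅛*6²) = 1 + 7/(-3/8 - 3 - ⅛*36) = 1 + 7/(-3/8 - 3 - 9/2) = 1 + 7/(-63/8) = 1 + 7*(-8/63) = 1 - 8/9 = ⅑)
H(-11)*(87 - 128) = (87 - 128)/9 = (⅑)*(-41) = -41/9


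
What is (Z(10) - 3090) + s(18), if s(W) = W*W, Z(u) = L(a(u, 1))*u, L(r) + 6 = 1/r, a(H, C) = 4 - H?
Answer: -8483/3 ≈ -2827.7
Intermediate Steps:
L(r) = -6 + 1/r
Z(u) = u*(-6 + 1/(4 - u)) (Z(u) = (-6 + 1/(4 - u))*u = u*(-6 + 1/(4 - u)))
s(W) = W²
(Z(10) - 3090) + s(18) = (10*(23 - 6*10)/(-4 + 10) - 3090) + 18² = (10*(23 - 60)/6 - 3090) + 324 = (10*(⅙)*(-37) - 3090) + 324 = (-185/3 - 3090) + 324 = -9455/3 + 324 = -8483/3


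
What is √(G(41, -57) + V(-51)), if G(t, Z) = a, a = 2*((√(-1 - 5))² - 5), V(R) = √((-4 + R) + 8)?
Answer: √(-22 + I*√47) ≈ 0.7223 + 4.7457*I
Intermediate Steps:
V(R) = √(4 + R)
a = -22 (a = 2*((√(-6))² - 5) = 2*((I*√6)² - 5) = 2*(-6 - 5) = 2*(-11) = -22)
G(t, Z) = -22
√(G(41, -57) + V(-51)) = √(-22 + √(4 - 51)) = √(-22 + √(-47)) = √(-22 + I*√47)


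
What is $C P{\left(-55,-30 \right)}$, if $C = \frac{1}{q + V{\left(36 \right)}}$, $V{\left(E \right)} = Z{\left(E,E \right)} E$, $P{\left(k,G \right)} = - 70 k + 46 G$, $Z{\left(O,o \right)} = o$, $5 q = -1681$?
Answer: $\frac{12350}{4799} \approx 2.5735$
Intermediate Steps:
$q = - \frac{1681}{5}$ ($q = \frac{1}{5} \left(-1681\right) = - \frac{1681}{5} \approx -336.2$)
$V{\left(E \right)} = E^{2}$ ($V{\left(E \right)} = E E = E^{2}$)
$C = \frac{5}{4799}$ ($C = \frac{1}{- \frac{1681}{5} + 36^{2}} = \frac{1}{- \frac{1681}{5} + 1296} = \frac{1}{\frac{4799}{5}} = \frac{5}{4799} \approx 0.0010419$)
$C P{\left(-55,-30 \right)} = \frac{5 \left(\left(-70\right) \left(-55\right) + 46 \left(-30\right)\right)}{4799} = \frac{5 \left(3850 - 1380\right)}{4799} = \frac{5}{4799} \cdot 2470 = \frac{12350}{4799}$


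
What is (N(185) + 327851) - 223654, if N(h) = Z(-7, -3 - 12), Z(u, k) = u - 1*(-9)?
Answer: 104199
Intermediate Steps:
Z(u, k) = 9 + u (Z(u, k) = u + 9 = 9 + u)
N(h) = 2 (N(h) = 9 - 7 = 2)
(N(185) + 327851) - 223654 = (2 + 327851) - 223654 = 327853 - 223654 = 104199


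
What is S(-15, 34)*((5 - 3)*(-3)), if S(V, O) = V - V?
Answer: 0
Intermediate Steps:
S(V, O) = 0
S(-15, 34)*((5 - 3)*(-3)) = 0*((5 - 3)*(-3)) = 0*(2*(-3)) = 0*(-6) = 0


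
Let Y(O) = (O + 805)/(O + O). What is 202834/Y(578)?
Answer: 234476104/1383 ≈ 1.6954e+5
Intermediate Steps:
Y(O) = (805 + O)/(2*O) (Y(O) = (805 + O)/((2*O)) = (805 + O)*(1/(2*O)) = (805 + O)/(2*O))
202834/Y(578) = 202834/(((1/2)*(805 + 578)/578)) = 202834/(((1/2)*(1/578)*1383)) = 202834/(1383/1156) = 202834*(1156/1383) = 234476104/1383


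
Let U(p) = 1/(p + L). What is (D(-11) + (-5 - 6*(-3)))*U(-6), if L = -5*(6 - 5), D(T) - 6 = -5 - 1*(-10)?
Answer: -24/11 ≈ -2.1818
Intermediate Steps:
D(T) = 11 (D(T) = 6 + (-5 - 1*(-10)) = 6 + (-5 + 10) = 6 + 5 = 11)
L = -5 (L = -5*1 = -5)
U(p) = 1/(-5 + p) (U(p) = 1/(p - 5) = 1/(-5 + p))
(D(-11) + (-5 - 6*(-3)))*U(-6) = (11 + (-5 - 6*(-3)))/(-5 - 6) = (11 + (-5 + 18))/(-11) = (11 + 13)*(-1/11) = 24*(-1/11) = -24/11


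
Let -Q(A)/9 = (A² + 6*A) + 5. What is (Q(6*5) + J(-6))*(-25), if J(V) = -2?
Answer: 244175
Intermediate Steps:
Q(A) = -45 - 54*A - 9*A² (Q(A) = -9*((A² + 6*A) + 5) = -9*(5 + A² + 6*A) = -45 - 54*A - 9*A²)
(Q(6*5) + J(-6))*(-25) = ((-45 - 324*5 - 9*(6*5)²) - 2)*(-25) = ((-45 - 54*30 - 9*30²) - 2)*(-25) = ((-45 - 1620 - 9*900) - 2)*(-25) = ((-45 - 1620 - 8100) - 2)*(-25) = (-9765 - 2)*(-25) = -9767*(-25) = 244175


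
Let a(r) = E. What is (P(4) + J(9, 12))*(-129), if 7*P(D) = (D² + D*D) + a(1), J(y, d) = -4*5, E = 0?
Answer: 13932/7 ≈ 1990.3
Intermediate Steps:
a(r) = 0
J(y, d) = -20
P(D) = 2*D²/7 (P(D) = ((D² + D*D) + 0)/7 = ((D² + D²) + 0)/7 = (2*D² + 0)/7 = (2*D²)/7 = 2*D²/7)
(P(4) + J(9, 12))*(-129) = ((2/7)*4² - 20)*(-129) = ((2/7)*16 - 20)*(-129) = (32/7 - 20)*(-129) = -108/7*(-129) = 13932/7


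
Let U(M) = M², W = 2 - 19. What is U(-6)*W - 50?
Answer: -662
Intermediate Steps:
W = -17
U(-6)*W - 50 = (-6)²*(-17) - 50 = 36*(-17) - 50 = -612 - 50 = -662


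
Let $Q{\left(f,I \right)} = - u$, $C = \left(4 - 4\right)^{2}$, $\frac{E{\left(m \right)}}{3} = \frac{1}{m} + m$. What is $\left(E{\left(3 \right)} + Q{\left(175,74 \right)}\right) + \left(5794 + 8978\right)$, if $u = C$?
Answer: $14782$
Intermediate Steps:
$E{\left(m \right)} = 3 m + \frac{3}{m}$ ($E{\left(m \right)} = 3 \left(\frac{1}{m} + m\right) = 3 \left(m + \frac{1}{m}\right) = 3 m + \frac{3}{m}$)
$C = 0$ ($C = 0^{2} = 0$)
$u = 0$
$Q{\left(f,I \right)} = 0$ ($Q{\left(f,I \right)} = \left(-1\right) 0 = 0$)
$\left(E{\left(3 \right)} + Q{\left(175,74 \right)}\right) + \left(5794 + 8978\right) = \left(\left(3 \cdot 3 + \frac{3}{3}\right) + 0\right) + \left(5794 + 8978\right) = \left(\left(9 + 3 \cdot \frac{1}{3}\right) + 0\right) + 14772 = \left(\left(9 + 1\right) + 0\right) + 14772 = \left(10 + 0\right) + 14772 = 10 + 14772 = 14782$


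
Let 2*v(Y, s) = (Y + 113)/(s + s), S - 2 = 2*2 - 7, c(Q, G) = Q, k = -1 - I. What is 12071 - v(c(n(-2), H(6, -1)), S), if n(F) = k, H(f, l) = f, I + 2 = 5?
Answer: 48393/4 ≈ 12098.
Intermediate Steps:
I = 3 (I = -2 + 5 = 3)
k = -4 (k = -1 - 1*3 = -1 - 3 = -4)
n(F) = -4
S = -1 (S = 2 + (2*2 - 7) = 2 + (4 - 7) = 2 - 3 = -1)
v(Y, s) = (113 + Y)/(4*s) (v(Y, s) = ((Y + 113)/(s + s))/2 = ((113 + Y)/((2*s)))/2 = ((113 + Y)*(1/(2*s)))/2 = ((113 + Y)/(2*s))/2 = (113 + Y)/(4*s))
12071 - v(c(n(-2), H(6, -1)), S) = 12071 - (113 - 4)/(4*(-1)) = 12071 - (-1)*109/4 = 12071 - 1*(-109/4) = 12071 + 109/4 = 48393/4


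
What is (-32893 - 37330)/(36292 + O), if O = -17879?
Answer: -70223/18413 ≈ -3.8138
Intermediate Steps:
(-32893 - 37330)/(36292 + O) = (-32893 - 37330)/(36292 - 17879) = -70223/18413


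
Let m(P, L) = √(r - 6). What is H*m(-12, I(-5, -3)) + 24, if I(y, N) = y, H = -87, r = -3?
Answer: 24 - 261*I ≈ 24.0 - 261.0*I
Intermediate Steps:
m(P, L) = 3*I (m(P, L) = √(-3 - 6) = √(-9) = 3*I)
H*m(-12, I(-5, -3)) + 24 = -261*I + 24 = 24 - 261*I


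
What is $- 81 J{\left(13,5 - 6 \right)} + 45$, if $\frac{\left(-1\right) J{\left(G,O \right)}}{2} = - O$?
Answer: $207$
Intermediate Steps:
$J{\left(G,O \right)} = 2 O$ ($J{\left(G,O \right)} = - 2 \left(- O\right) = 2 O$)
$- 81 J{\left(13,5 - 6 \right)} + 45 = - 81 \cdot 2 \left(5 - 6\right) + 45 = - 81 \cdot 2 \left(-1\right) + 45 = \left(-81\right) \left(-2\right) + 45 = 162 + 45 = 207$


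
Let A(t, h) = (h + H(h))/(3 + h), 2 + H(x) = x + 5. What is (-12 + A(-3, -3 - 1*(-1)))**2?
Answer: 169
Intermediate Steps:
H(x) = 3 + x (H(x) = -2 + (x + 5) = -2 + (5 + x) = 3 + x)
A(t, h) = (3 + 2*h)/(3 + h) (A(t, h) = (h + (3 + h))/(3 + h) = (3 + 2*h)/(3 + h))
(-12 + A(-3, -3 - 1*(-1)))**2 = (-12 + (3 + 2*(-3 - 1*(-1)))/(3 + (-3 - 1*(-1))))**2 = (-12 + (3 + 2*(-3 + 1))/(3 + (-3 + 1)))**2 = (-12 + (3 + 2*(-2))/(3 - 2))**2 = (-12 + (3 - 4)/1)**2 = (-12 + 1*(-1))**2 = (-12 - 1)**2 = (-13)**2 = 169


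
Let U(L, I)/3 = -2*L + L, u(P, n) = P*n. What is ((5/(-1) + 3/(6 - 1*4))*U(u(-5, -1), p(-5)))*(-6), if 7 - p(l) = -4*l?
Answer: -315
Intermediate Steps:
p(l) = 7 + 4*l (p(l) = 7 - (-4)*l = 7 + 4*l)
U(L, I) = -3*L (U(L, I) = 3*(-2*L + L) = 3*(-L) = -3*L)
((5/(-1) + 3/(6 - 1*4))*U(u(-5, -1), p(-5)))*(-6) = ((5/(-1) + 3/(6 - 1*4))*(-(-15)*(-1)))*(-6) = ((5*(-1) + 3/(6 - 4))*(-3*5))*(-6) = ((-5 + 3/2)*(-15))*(-6) = -7/2*(-15)*(-6) = (105/2)*(-6) = -315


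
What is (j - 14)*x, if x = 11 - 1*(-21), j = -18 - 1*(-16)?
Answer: -512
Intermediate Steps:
j = -2 (j = -18 + 16 = -2)
x = 32 (x = 11 + 21 = 32)
(j - 14)*x = (-2 - 14)*32 = -16*32 = -512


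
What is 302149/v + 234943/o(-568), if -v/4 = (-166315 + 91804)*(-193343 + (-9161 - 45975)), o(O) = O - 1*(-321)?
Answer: -17399332430011471/18292245743772 ≈ -951.19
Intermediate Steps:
o(O) = 321 + O (o(O) = O + 321 = 321 + O)
v = -74057675076 (v = -4*(-166315 + 91804)*(-193343 + (-9161 - 45975)) = -(-298044)*(-193343 - 55136) = -(-298044)*(-248479) = -4*18514418769 = -74057675076)
302149/v + 234943/o(-568) = 302149/(-74057675076) + 234943/(321 - 568) = 302149*(-1/74057675076) + 234943/(-247) = -302149/74057675076 + 234943*(-1/247) = -302149/74057675076 - 234943/247 = -17399332430011471/18292245743772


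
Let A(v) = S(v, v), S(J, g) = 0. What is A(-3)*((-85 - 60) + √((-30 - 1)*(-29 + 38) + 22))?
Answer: 0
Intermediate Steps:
A(v) = 0
A(-3)*((-85 - 60) + √((-30 - 1)*(-29 + 38) + 22)) = 0*((-85 - 60) + √((-30 - 1)*(-29 + 38) + 22)) = 0*(-145 + √(-31*9 + 22)) = 0*(-145 + √(-279 + 22)) = 0*(-145 + √(-257)) = 0*(-145 + I*√257) = 0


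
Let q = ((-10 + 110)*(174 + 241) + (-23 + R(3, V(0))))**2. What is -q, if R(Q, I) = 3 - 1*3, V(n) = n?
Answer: -1720341529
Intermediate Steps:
R(Q, I) = 0 (R(Q, I) = 3 - 3 = 0)
q = 1720341529 (q = ((-10 + 110)*(174 + 241) + (-23 + 0))**2 = (100*415 - 23)**2 = (41500 - 23)**2 = 41477**2 = 1720341529)
-q = -1*1720341529 = -1720341529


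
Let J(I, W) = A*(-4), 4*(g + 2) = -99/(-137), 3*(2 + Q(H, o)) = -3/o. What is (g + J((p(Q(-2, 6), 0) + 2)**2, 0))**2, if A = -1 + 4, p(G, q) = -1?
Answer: 57350329/300304 ≈ 190.97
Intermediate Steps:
Q(H, o) = -2 - 1/o (Q(H, o) = -2 + (-3/o)/3 = -2 - 1/o)
A = 3
g = -997/548 (g = -2 + (-99/(-137))/4 = -2 + (-99*(-1/137))/4 = -2 + (1/4)*(99/137) = -2 + 99/548 = -997/548 ≈ -1.8193)
J(I, W) = -12 (J(I, W) = 3*(-4) = -12)
(g + J((p(Q(-2, 6), 0) + 2)**2, 0))**2 = (-997/548 - 12)**2 = (-7573/548)**2 = 57350329/300304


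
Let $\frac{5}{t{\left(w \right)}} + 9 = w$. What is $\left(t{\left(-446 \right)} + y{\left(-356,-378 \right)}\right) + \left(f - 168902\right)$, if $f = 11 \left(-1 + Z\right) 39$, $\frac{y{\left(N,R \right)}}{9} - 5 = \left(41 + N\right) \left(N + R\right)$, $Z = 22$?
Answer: $\frac{174814821}{91} \approx 1.921 \cdot 10^{6}$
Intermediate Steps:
$t{\left(w \right)} = \frac{5}{-9 + w}$
$y{\left(N,R \right)} = 45 + 9 \left(41 + N\right) \left(N + R\right)$
$f = 9009$ ($f = 11 \left(-1 + 22\right) 39 = 11 \cdot 21 \cdot 39 = 231 \cdot 39 = 9009$)
$\left(t{\left(-446 \right)} + y{\left(-356,-378 \right)}\right) + \left(f - 168902\right) = \left(\frac{5}{-9 - 446} + \left(45 + 9 \left(-356\right)^{2} + 369 \left(-356\right) + 369 \left(-378\right) + 9 \left(-356\right) \left(-378\right)\right)\right) + \left(9009 - 168902\right) = \left(\frac{5}{-455} + \left(45 + 9 \cdot 126736 - 131364 - 139482 + 1211112\right)\right) + \left(9009 - 168902\right) = \left(5 \left(- \frac{1}{455}\right) + \left(45 + 1140624 - 131364 - 139482 + 1211112\right)\right) - 159893 = \left(- \frac{1}{91} + 2080935\right) - 159893 = \frac{189365084}{91} - 159893 = \frac{174814821}{91}$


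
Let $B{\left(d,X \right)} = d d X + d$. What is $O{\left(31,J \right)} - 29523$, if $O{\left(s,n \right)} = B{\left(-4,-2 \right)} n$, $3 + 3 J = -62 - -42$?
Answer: $-29247$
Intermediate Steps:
$B{\left(d,X \right)} = d + X d^{2}$ ($B{\left(d,X \right)} = d^{2} X + d = X d^{2} + d = d + X d^{2}$)
$J = - \frac{23}{3}$ ($J = -1 + \frac{-62 - -42}{3} = -1 + \frac{-62 + 42}{3} = -1 + \frac{1}{3} \left(-20\right) = -1 - \frac{20}{3} = - \frac{23}{3} \approx -7.6667$)
$O{\left(s,n \right)} = - 36 n$ ($O{\left(s,n \right)} = - 4 \left(1 - -8\right) n = - 4 \left(1 + 8\right) n = \left(-4\right) 9 n = - 36 n$)
$O{\left(31,J \right)} - 29523 = \left(-36\right) \left(- \frac{23}{3}\right) - 29523 = 276 - 29523 = -29247$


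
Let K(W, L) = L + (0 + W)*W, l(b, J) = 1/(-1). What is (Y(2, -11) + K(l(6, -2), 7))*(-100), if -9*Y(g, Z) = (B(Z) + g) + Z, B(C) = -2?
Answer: -8300/9 ≈ -922.22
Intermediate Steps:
l(b, J) = -1
Y(g, Z) = 2/9 - Z/9 - g/9 (Y(g, Z) = -((-2 + g) + Z)/9 = -(-2 + Z + g)/9 = 2/9 - Z/9 - g/9)
K(W, L) = L + W² (K(W, L) = L + W*W = L + W²)
(Y(2, -11) + K(l(6, -2), 7))*(-100) = ((2/9 - ⅑*(-11) - ⅑*2) + (7 + (-1)²))*(-100) = ((2/9 + 11/9 - 2/9) + (7 + 1))*(-100) = (11/9 + 8)*(-100) = (83/9)*(-100) = -8300/9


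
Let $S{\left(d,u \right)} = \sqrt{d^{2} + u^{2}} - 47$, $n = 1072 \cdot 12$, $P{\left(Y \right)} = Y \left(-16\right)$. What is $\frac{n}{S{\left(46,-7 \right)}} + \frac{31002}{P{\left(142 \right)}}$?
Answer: $- \frac{171879183}{12496} - \frac{3216 \sqrt{2165}}{11} \approx -27358.0$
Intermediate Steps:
$P{\left(Y \right)} = - 16 Y$
$n = 12864$
$S{\left(d,u \right)} = -47 + \sqrt{d^{2} + u^{2}}$
$\frac{n}{S{\left(46,-7 \right)}} + \frac{31002}{P{\left(142 \right)}} = \frac{12864}{-47 + \sqrt{46^{2} + \left(-7\right)^{2}}} + \frac{31002}{\left(-16\right) 142} = \frac{12864}{-47 + \sqrt{2116 + 49}} + \frac{31002}{-2272} = \frac{12864}{-47 + \sqrt{2165}} + 31002 \left(- \frac{1}{2272}\right) = \frac{12864}{-47 + \sqrt{2165}} - \frac{15501}{1136} = - \frac{15501}{1136} + \frac{12864}{-47 + \sqrt{2165}}$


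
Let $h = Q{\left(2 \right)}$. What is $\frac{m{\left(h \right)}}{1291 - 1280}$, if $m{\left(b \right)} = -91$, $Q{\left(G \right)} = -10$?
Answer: $- \frac{91}{11} \approx -8.2727$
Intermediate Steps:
$h = -10$
$\frac{m{\left(h \right)}}{1291 - 1280} = - \frac{91}{1291 - 1280} = - \frac{91}{11}$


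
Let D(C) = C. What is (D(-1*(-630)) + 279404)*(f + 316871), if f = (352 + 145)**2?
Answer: 157905571920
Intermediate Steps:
f = 247009 (f = 497**2 = 247009)
(D(-1*(-630)) + 279404)*(f + 316871) = (-1*(-630) + 279404)*(247009 + 316871) = (630 + 279404)*563880 = 280034*563880 = 157905571920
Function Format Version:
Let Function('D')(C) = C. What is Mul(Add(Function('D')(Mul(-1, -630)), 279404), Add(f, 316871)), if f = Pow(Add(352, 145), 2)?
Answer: 157905571920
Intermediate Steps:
f = 247009 (f = Pow(497, 2) = 247009)
Mul(Add(Function('D')(Mul(-1, -630)), 279404), Add(f, 316871)) = Mul(Add(Mul(-1, -630), 279404), Add(247009, 316871)) = Mul(Add(630, 279404), 563880) = Mul(280034, 563880) = 157905571920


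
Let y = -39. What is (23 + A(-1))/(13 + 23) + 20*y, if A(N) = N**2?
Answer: -2338/3 ≈ -779.33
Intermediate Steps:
(23 + A(-1))/(13 + 23) + 20*y = (23 + (-1)**2)/(13 + 23) + 20*(-39) = (23 + 1)/36 - 780 = 24*(1/36) - 780 = 2/3 - 780 = -2338/3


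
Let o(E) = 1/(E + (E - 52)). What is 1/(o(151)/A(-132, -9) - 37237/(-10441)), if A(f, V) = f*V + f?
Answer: 2756424000/9830578441 ≈ 0.28039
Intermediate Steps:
A(f, V) = f + V*f (A(f, V) = V*f + f = f + V*f)
o(E) = 1/(-52 + 2*E) (o(E) = 1/(E + (-52 + E)) = 1/(-52 + 2*E))
1/(o(151)/A(-132, -9) - 37237/(-10441)) = 1/((1/(2*(-26 + 151)))/((-132*(1 - 9))) - 37237/(-10441)) = 1/(((½)/125)/((-132*(-8))) - 37237*(-1/10441)) = 1/(((½)*(1/125))/1056 + 37237/10441) = 1/((1/250)*(1/1056) + 37237/10441) = 1/(1/264000 + 37237/10441) = 1/(9830578441/2756424000) = 2756424000/9830578441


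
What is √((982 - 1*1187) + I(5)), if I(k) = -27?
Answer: 2*I*√58 ≈ 15.232*I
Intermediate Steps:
√((982 - 1*1187) + I(5)) = √((982 - 1*1187) - 27) = √((982 - 1187) - 27) = √(-205 - 27) = √(-232) = 2*I*√58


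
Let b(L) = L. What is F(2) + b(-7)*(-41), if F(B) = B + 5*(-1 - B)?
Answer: 274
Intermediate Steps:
F(B) = -5 - 4*B (F(B) = B + (-5 - 5*B) = -5 - 4*B)
F(2) + b(-7)*(-41) = (-5 - 4*2) - 7*(-41) = (-5 - 8) + 287 = -13 + 287 = 274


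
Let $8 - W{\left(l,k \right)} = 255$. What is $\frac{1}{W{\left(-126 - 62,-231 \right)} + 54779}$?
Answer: $\frac{1}{54532} \approx 1.8338 \cdot 10^{-5}$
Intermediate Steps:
$W{\left(l,k \right)} = -247$ ($W{\left(l,k \right)} = 8 - 255 = -247$)
$\frac{1}{W{\left(-126 - 62,-231 \right)} + 54779} = \frac{1}{-247 + 54779} = \frac{1}{54532}$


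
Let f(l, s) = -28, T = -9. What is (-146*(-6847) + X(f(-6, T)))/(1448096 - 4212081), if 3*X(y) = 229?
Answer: -599843/1658391 ≈ -0.36170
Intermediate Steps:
X(y) = 229/3 (X(y) = (⅓)*229 = 229/3)
(-146*(-6847) + X(f(-6, T)))/(1448096 - 4212081) = (-146*(-6847) + 229/3)/(1448096 - 4212081) = (999662 + 229/3)/(-2763985) = (2999215/3)*(-1/2763985) = -599843/1658391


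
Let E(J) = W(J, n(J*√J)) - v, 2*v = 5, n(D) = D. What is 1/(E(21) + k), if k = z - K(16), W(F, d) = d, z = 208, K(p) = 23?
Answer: 730/96181 - 84*√21/96181 ≈ 0.0035876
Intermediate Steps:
v = 5/2 (v = (½)*5 = 5/2 ≈ 2.5000)
E(J) = -5/2 + J^(3/2) (E(J) = J*√J - 1*5/2 = J^(3/2) - 5/2 = -5/2 + J^(3/2))
k = 185 (k = 208 - 1*23 = 208 - 23 = 185)
1/(E(21) + k) = 1/((-5/2 + 21^(3/2)) + 185) = 1/((-5/2 + 21*√21) + 185) = 1/(365/2 + 21*√21)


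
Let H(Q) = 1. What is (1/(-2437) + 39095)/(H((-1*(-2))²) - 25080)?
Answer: -95274514/61117523 ≈ -1.5589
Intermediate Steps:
(1/(-2437) + 39095)/(H((-1*(-2))²) - 25080) = (1/(-2437) + 39095)/(1 - 25080) = (-1/2437 + 39095)/(-25079) = (95274514/2437)*(-1/25079) = -95274514/61117523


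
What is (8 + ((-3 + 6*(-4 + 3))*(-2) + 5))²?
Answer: 961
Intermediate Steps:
(8 + ((-3 + 6*(-4 + 3))*(-2) + 5))² = (8 + ((-3 + 6*(-1))*(-2) + 5))² = (8 + ((-3 - 6)*(-2) + 5))² = (8 + (-9*(-2) + 5))² = (8 + (18 + 5))² = (8 + 23)² = 31² = 961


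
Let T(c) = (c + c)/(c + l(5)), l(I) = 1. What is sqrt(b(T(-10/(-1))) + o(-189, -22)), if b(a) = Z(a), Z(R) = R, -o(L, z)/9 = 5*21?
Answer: 5*I*sqrt(4565)/11 ≈ 30.711*I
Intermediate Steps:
o(L, z) = -945 (o(L, z) = -45*21 = -9*105 = -945)
T(c) = 2*c/(1 + c) (T(c) = (c + c)/(c + 1) = (2*c)/(1 + c) = 2*c/(1 + c))
b(a) = a
sqrt(b(T(-10/(-1))) + o(-189, -22)) = sqrt(2*(-10/(-1))/(1 - 10/(-1)) - 945) = sqrt(2*(-10*(-1))/(1 - 10*(-1)) - 945) = sqrt(2*10/(1 + 10) - 945) = sqrt(2*10/11 - 945) = sqrt(2*10*(1/11) - 945) = sqrt(20/11 - 945) = sqrt(-10375/11) = 5*I*sqrt(4565)/11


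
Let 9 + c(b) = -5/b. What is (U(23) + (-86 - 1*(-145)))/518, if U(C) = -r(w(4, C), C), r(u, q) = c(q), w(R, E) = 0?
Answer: 1569/11914 ≈ 0.13169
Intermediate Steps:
c(b) = -9 - 5/b
r(u, q) = -9 - 5/q
U(C) = 9 + 5/C (U(C) = -(-9 - 5/C) = 9 + 5/C)
(U(23) + (-86 - 1*(-145)))/518 = ((9 + 5/23) + (-86 - 1*(-145)))/518 = ((9 + 5*(1/23)) + (-86 + 145))*(1/518) = ((9 + 5/23) + 59)*(1/518) = (212/23 + 59)*(1/518) = (1569/23)*(1/518) = 1569/11914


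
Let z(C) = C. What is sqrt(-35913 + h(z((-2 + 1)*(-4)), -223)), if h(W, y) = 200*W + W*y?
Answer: I*sqrt(36005) ≈ 189.75*I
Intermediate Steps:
sqrt(-35913 + h(z((-2 + 1)*(-4)), -223)) = sqrt(-35913 + ((-2 + 1)*(-4))*(200 - 223)) = sqrt(-35913 - 1*(-4)*(-23)) = sqrt(-35913 + 4*(-23)) = sqrt(-35913 - 92) = sqrt(-36005) = I*sqrt(36005)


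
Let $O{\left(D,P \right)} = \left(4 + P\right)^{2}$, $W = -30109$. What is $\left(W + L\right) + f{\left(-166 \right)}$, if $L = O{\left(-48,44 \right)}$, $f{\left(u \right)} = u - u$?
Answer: $-27805$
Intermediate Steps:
$f{\left(u \right)} = 0$
$L = 2304$ ($L = \left(4 + 44\right)^{2} = 48^{2} = 2304$)
$\left(W + L\right) + f{\left(-166 \right)} = \left(-30109 + 2304\right) + 0 = -27805 + 0 = -27805$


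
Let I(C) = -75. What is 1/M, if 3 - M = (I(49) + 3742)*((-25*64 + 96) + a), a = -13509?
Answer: 1/55052674 ≈ 1.8164e-8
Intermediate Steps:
M = 55052674 (M = 3 - (-75 + 3742)*((-25*64 + 96) - 13509) = 3 - 3667*((-1600 + 96) - 13509) = 3 - 3667*(-1504 - 13509) = 3 - 3667*(-15013) = 3 - 1*(-55052671) = 3 + 55052671 = 55052674)
1/M = 1/55052674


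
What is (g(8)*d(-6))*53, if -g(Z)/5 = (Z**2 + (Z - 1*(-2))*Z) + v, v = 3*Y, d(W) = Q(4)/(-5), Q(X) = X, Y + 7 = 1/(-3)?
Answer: 25864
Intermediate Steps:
Y = -22/3 (Y = -7 + 1/(-3) = -7 - 1/3 = -22/3 ≈ -7.3333)
d(W) = -4/5 (d(W) = 4/(-5) = 4*(-1/5) = -4/5)
v = -22 (v = 3*(-22/3) = -22)
g(Z) = 110 - 5*Z**2 - 5*Z*(2 + Z) (g(Z) = -5*((Z**2 + (Z - 1*(-2))*Z) - 22) = -5*((Z**2 + (Z + 2)*Z) - 22) = -5*((Z**2 + (2 + Z)*Z) - 22) = -5*((Z**2 + Z*(2 + Z)) - 22) = -5*(-22 + Z**2 + Z*(2 + Z)) = 110 - 5*Z**2 - 5*Z*(2 + Z))
(g(8)*d(-6))*53 = ((110 - 10*8 - 10*8**2)*(-4/5))*53 = ((110 - 80 - 10*64)*(-4/5))*53 = ((110 - 80 - 640)*(-4/5))*53 = -610*(-4/5)*53 = 488*53 = 25864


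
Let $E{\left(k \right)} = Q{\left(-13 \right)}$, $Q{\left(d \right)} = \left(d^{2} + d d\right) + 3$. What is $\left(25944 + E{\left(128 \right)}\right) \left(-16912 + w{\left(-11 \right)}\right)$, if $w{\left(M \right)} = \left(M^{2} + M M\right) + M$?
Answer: $-438460085$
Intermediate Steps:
$Q{\left(d \right)} = 3 + 2 d^{2}$ ($Q{\left(d \right)} = \left(d^{2} + d^{2}\right) + 3 = 2 d^{2} + 3 = 3 + 2 d^{2}$)
$E{\left(k \right)} = 341$ ($E{\left(k \right)} = 3 + 2 \left(-13\right)^{2} = 3 + 2 \cdot 169 = 3 + 338 = 341$)
$w{\left(M \right)} = M + 2 M^{2}$ ($w{\left(M \right)} = \left(M^{2} + M^{2}\right) + M = 2 M^{2} + M = M + 2 M^{2}$)
$\left(25944 + E{\left(128 \right)}\right) \left(-16912 + w{\left(-11 \right)}\right) = \left(25944 + 341\right) \left(-16912 - 11 \left(1 + 2 \left(-11\right)\right)\right) = 26285 \left(-16912 - 11 \left(1 - 22\right)\right) = 26285 \left(-16912 - -231\right) = 26285 \left(-16912 + 231\right) = 26285 \left(-16681\right) = -438460085$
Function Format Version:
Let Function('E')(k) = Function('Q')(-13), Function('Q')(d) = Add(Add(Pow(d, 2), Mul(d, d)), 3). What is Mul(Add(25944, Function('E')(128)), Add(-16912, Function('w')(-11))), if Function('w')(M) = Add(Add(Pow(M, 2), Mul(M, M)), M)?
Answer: -438460085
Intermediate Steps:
Function('Q')(d) = Add(3, Mul(2, Pow(d, 2))) (Function('Q')(d) = Add(Add(Pow(d, 2), Pow(d, 2)), 3) = Add(Mul(2, Pow(d, 2)), 3) = Add(3, Mul(2, Pow(d, 2))))
Function('E')(k) = 341 (Function('E')(k) = Add(3, Mul(2, Pow(-13, 2))) = Add(3, Mul(2, 169)) = Add(3, 338) = 341)
Function('w')(M) = Add(M, Mul(2, Pow(M, 2))) (Function('w')(M) = Add(Add(Pow(M, 2), Pow(M, 2)), M) = Add(Mul(2, Pow(M, 2)), M) = Add(M, Mul(2, Pow(M, 2))))
Mul(Add(25944, Function('E')(128)), Add(-16912, Function('w')(-11))) = Mul(Add(25944, 341), Add(-16912, Mul(-11, Add(1, Mul(2, -11))))) = Mul(26285, Add(-16912, Mul(-11, Add(1, -22)))) = Mul(26285, Add(-16912, Mul(-11, -21))) = Mul(26285, Add(-16912, 231)) = Mul(26285, -16681) = -438460085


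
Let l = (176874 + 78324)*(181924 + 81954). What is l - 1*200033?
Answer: 67340937811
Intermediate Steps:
l = 67341137844 (l = 255198*263878 = 67341137844)
l - 1*200033 = 67341137844 - 1*200033 = 67341137844 - 200033 = 67340937811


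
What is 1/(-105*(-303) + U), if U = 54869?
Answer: 1/86684 ≈ 1.1536e-5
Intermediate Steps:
1/(-105*(-303) + U) = 1/(-105*(-303) + 54869) = 1/(31815 + 54869) = 1/86684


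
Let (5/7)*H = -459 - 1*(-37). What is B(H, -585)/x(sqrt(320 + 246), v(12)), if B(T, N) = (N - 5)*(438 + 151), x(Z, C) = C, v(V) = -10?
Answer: 34751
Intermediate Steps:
H = -2954/5 (H = 7*(-459 - 1*(-37))/5 = 7*(-459 + 37)/5 = (7/5)*(-422) = -2954/5 ≈ -590.80)
B(T, N) = -2945 + 589*N (B(T, N) = (-5 + N)*589 = -2945 + 589*N)
B(H, -585)/x(sqrt(320 + 246), v(12)) = (-2945 + 589*(-585))/(-10) = (-2945 - 344565)*(-1/10) = -347510*(-1/10) = 34751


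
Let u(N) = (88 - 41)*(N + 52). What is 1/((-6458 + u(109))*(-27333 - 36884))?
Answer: -1/71216653 ≈ -1.4042e-8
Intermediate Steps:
u(N) = 2444 + 47*N (u(N) = 47*(52 + N) = 2444 + 47*N)
1/((-6458 + u(109))*(-27333 - 36884)) = 1/((-6458 + (2444 + 47*109))*(-27333 - 36884)) = 1/((-6458 + (2444 + 5123))*(-64217)) = 1/((-6458 + 7567)*(-64217)) = 1/(1109*(-64217)) = 1/(-71216653) = -1/71216653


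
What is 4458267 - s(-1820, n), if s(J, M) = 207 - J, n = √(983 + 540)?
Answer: 4456240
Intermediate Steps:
n = √1523 ≈ 39.026
4458267 - s(-1820, n) = 4458267 - (207 - 1*(-1820)) = 4458267 - (207 + 1820) = 4458267 - 1*2027 = 4458267 - 2027 = 4456240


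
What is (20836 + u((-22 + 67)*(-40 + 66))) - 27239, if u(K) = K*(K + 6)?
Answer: 1369517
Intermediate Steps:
u(K) = K*(6 + K)
(20836 + u((-22 + 67)*(-40 + 66))) - 27239 = (20836 + ((-22 + 67)*(-40 + 66))*(6 + (-22 + 67)*(-40 + 66))) - 27239 = (20836 + (45*26)*(6 + 45*26)) - 27239 = (20836 + 1170*(6 + 1170)) - 27239 = (20836 + 1170*1176) - 27239 = (20836 + 1375920) - 27239 = 1396756 - 27239 = 1369517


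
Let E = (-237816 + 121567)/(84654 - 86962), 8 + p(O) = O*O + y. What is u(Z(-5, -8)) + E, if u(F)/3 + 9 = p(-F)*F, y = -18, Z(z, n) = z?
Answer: 88553/2308 ≈ 38.368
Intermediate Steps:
p(O) = -26 + O**2 (p(O) = -8 + (O*O - 18) = -8 + (O**2 - 18) = -8 + (-18 + O**2) = -26 + O**2)
E = 116249/2308 (E = -116249/(-2308) = -116249*(-1/2308) = 116249/2308 ≈ 50.368)
u(F) = -27 + 3*F*(-26 + F**2) (u(F) = -27 + 3*((-26 + (-F)**2)*F) = -27 + 3*((-26 + F**2)*F) = -27 + 3*(F*(-26 + F**2)) = -27 + 3*F*(-26 + F**2))
u(Z(-5, -8)) + E = (-27 + 3*(-5)*(-26 + (-5)**2)) + 116249/2308 = (-27 + 3*(-5)*(-26 + 25)) + 116249/2308 = (-27 + 3*(-5)*(-1)) + 116249/2308 = (-27 + 15) + 116249/2308 = -12 + 116249/2308 = 88553/2308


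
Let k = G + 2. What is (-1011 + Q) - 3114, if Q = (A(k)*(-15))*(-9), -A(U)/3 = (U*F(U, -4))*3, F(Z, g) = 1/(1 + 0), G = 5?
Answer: -12630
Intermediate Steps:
F(Z, g) = 1 (F(Z, g) = 1/1 = 1)
k = 7 (k = 5 + 2 = 7)
A(U) = -9*U (A(U) = -3*U*1*3 = -3*U*3 = -9*U)
Q = -8505 (Q = (-9*7*(-15))*(-9) = -63*(-15)*(-9) = 945*(-9) = -8505)
(-1011 + Q) - 3114 = (-1011 - 8505) - 3114 = -9516 - 3114 = -12630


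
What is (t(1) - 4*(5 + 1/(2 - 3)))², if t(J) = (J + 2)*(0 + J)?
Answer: 169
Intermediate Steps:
t(J) = J*(2 + J) (t(J) = (2 + J)*J = J*(2 + J))
(t(1) - 4*(5 + 1/(2 - 3)))² = (1*(2 + 1) - 4*(5 + 1/(2 - 3)))² = (1*3 - 4*(5 + 1/(-1)))² = (3 - 4*(5 - 1))² = (3 - 4*4)² = (3 - 16)² = (-13)² = 169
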